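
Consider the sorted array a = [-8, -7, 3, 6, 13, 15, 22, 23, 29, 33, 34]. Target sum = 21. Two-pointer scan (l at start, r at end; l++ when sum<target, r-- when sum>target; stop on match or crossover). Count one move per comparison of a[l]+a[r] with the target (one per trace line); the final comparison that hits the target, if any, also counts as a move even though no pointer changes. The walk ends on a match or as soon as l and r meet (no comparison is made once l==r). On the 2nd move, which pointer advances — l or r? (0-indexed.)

l=0 r=10: -8+34=26 >21, r--
l=0 r=9: -8+33=25 >21, r--

r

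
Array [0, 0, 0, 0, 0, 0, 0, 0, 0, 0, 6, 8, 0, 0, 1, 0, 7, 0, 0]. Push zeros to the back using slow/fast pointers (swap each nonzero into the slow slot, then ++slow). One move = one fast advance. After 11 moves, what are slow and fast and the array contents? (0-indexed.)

slow=1, fast=11, a=[6, 0, 0, 0, 0, 0, 0, 0, 0, 0, 0, 8, 0, 0, 1, 0, 7, 0, 0]

slow=0 fast=0: a[fast]=0, fast++
slow=0 fast=1: a[fast]=0, fast++
slow=0 fast=2: a[fast]=0, fast++
slow=0 fast=3: a[fast]=0, fast++
slow=0 fast=4: a[fast]=0, fast++
slow=0 fast=5: a[fast]=0, fast++
slow=0 fast=6: a[fast]=0, fast++
slow=0 fast=7: a[fast]=0, fast++
slow=0 fast=8: a[fast]=0, fast++
slow=0 fast=9: a[fast]=0, fast++
slow=0 fast=10: a[fast]=6≠0 swap→a[0]=6, slow++,fast++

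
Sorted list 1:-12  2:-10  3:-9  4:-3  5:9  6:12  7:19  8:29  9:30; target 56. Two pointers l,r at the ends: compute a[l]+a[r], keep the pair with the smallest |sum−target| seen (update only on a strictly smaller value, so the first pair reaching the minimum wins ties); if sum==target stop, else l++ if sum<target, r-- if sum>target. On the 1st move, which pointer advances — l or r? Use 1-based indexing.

l

l=1 r=9: -12+30=18 d=38 *, l++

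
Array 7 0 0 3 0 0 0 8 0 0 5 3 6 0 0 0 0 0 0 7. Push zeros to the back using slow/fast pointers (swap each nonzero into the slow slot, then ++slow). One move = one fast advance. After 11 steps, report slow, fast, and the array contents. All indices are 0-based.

slow=0 fast=0: a[fast]=7≠0 swap→a[0]=7, slow++,fast++
slow=1 fast=1: a[fast]=0, fast++
slow=1 fast=2: a[fast]=0, fast++
slow=1 fast=3: a[fast]=3≠0 swap→a[1]=3, slow++,fast++
slow=2 fast=4: a[fast]=0, fast++
slow=2 fast=5: a[fast]=0, fast++
slow=2 fast=6: a[fast]=0, fast++
slow=2 fast=7: a[fast]=8≠0 swap→a[2]=8, slow++,fast++
slow=3 fast=8: a[fast]=0, fast++
slow=3 fast=9: a[fast]=0, fast++
slow=3 fast=10: a[fast]=5≠0 swap→a[3]=5, slow++,fast++

slow=4, fast=11, a=[7, 3, 8, 5, 0, 0, 0, 0, 0, 0, 0, 3, 6, 0, 0, 0, 0, 0, 0, 7]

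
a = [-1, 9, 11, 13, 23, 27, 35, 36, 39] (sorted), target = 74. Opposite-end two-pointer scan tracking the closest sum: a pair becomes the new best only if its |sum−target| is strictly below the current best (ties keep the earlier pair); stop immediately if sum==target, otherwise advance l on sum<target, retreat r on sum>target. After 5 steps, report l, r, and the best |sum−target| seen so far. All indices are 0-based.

l=5, r=8, best |Δ|=12

[0,8] -1+39=38 d=36 * → l++
[1,8] 9+39=48 d=26 * → l++
[2,8] 11+39=50 d=24 * → l++
[3,8] 13+39=52 d=22 * → l++
[4,8] 23+39=62 d=12 * → l++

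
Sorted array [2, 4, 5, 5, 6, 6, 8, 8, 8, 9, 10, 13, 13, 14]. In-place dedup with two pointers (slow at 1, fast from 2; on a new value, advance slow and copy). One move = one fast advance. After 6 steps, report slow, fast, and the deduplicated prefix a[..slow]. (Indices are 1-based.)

(s=1,f=2) a[fast]=4≠a[slow]=2 write a[2]=4 → slow++,fast++
(s=2,f=3) a[fast]=5≠a[slow]=4 write a[3]=5 → slow++,fast++
(s=3,f=4) a[fast]=5=a[slow] dup → fast++
(s=3,f=5) a[fast]=6≠a[slow]=5 write a[4]=6 → slow++,fast++
(s=4,f=6) a[fast]=6=a[slow] dup → fast++
(s=4,f=7) a[fast]=8≠a[slow]=6 write a[5]=8 → slow++,fast++

slow=5, fast=8, prefix=[2, 4, 5, 6, 8]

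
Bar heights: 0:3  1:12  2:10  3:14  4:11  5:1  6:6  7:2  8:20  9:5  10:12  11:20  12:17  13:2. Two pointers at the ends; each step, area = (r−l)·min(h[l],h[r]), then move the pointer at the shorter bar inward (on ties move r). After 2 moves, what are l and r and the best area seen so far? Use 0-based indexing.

[0,13] min(3,2)*13=26 best=26 * → r--
[0,12] min(3,17)*12=36 best=36 * → l++

l=1, r=12, best area=36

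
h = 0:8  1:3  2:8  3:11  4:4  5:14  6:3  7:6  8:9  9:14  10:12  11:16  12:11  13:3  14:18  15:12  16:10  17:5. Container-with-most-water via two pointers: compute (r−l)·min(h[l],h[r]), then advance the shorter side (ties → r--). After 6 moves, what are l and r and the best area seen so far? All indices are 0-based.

l=4, r=15, best area=132

l=0 r=17: min(8,5)*17=85 best=85 *, r--
l=0 r=16: min(8,10)*16=128 best=128 *, l++
l=1 r=16: min(3,10)*15=45 best=128, l++
l=2 r=16: min(8,10)*14=112 best=128, l++
l=3 r=16: min(11,10)*13=130 best=130 *, r--
l=3 r=15: min(11,12)*12=132 best=132 *, l++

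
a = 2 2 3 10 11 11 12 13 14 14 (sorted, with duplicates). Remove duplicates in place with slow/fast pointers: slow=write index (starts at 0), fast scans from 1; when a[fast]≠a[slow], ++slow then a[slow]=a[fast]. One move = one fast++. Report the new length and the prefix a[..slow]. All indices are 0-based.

(s=0,f=1) a[fast]=2=a[slow] dup → fast++
(s=0,f=2) a[fast]=3≠a[slow]=2 write a[1]=3 → slow++,fast++
(s=1,f=3) a[fast]=10≠a[slow]=3 write a[2]=10 → slow++,fast++
(s=2,f=4) a[fast]=11≠a[slow]=10 write a[3]=11 → slow++,fast++
(s=3,f=5) a[fast]=11=a[slow] dup → fast++
(s=3,f=6) a[fast]=12≠a[slow]=11 write a[4]=12 → slow++,fast++
(s=4,f=7) a[fast]=13≠a[slow]=12 write a[5]=13 → slow++,fast++
(s=5,f=8) a[fast]=14≠a[slow]=13 write a[6]=14 → slow++,fast++
(s=6,f=9) a[fast]=14=a[slow] dup → fast++

length 7; prefix = [2, 3, 10, 11, 12, 13, 14]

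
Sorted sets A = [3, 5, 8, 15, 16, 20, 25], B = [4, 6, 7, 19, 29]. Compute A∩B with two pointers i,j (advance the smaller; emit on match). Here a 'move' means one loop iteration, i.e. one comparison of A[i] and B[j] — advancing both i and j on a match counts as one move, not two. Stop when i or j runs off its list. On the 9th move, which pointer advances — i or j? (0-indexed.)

i=0 j=0: 3<4, i++
i=1 j=0: 5>4, j++
i=1 j=1: 5<6, i++
i=2 j=1: 8>6, j++
i=2 j=2: 8>7, j++
i=2 j=3: 8<19, i++
i=3 j=3: 15<19, i++
i=4 j=3: 16<19, i++
i=5 j=3: 20>19, j++

j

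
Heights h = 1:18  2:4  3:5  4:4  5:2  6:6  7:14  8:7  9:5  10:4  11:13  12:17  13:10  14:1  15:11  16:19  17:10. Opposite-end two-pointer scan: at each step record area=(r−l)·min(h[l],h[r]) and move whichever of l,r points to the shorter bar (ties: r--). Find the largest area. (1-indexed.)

l=1 r=17: min(18,10)*16=160 best=160 *, r--
l=1 r=16: min(18,19)*15=270 best=270 *, l++
l=2 r=16: min(4,19)*14=56 best=270, l++
l=3 r=16: min(5,19)*13=65 best=270, l++
l=4 r=16: min(4,19)*12=48 best=270, l++
l=5 r=16: min(2,19)*11=22 best=270, l++
l=6 r=16: min(6,19)*10=60 best=270, l++
l=7 r=16: min(14,19)*9=126 best=270, l++
l=8 r=16: min(7,19)*8=56 best=270, l++
l=9 r=16: min(5,19)*7=35 best=270, l++
l=10 r=16: min(4,19)*6=24 best=270, l++
l=11 r=16: min(13,19)*5=65 best=270, l++
l=12 r=16: min(17,19)*4=68 best=270, l++
l=13 r=16: min(10,19)*3=30 best=270, l++
l=14 r=16: min(1,19)*2=2 best=270, l++
l=15 r=16: min(11,19)*1=11 best=270, l++

max area = 270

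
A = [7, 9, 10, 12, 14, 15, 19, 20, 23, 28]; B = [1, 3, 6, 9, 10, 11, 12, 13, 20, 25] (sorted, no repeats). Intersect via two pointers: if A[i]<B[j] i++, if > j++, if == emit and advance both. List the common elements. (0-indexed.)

intersection = [9, 10, 12, 20]

[i=0,j=0] 7>1 → j++
[i=0,j=1] 7>3 → j++
[i=0,j=2] 7>6 → j++
[i=0,j=3] 7<9 → i++
[i=1,j=3] 9==9 emit → i++,j++
[i=2,j=4] 10==10 emit → i++,j++
[i=3,j=5] 12>11 → j++
[i=3,j=6] 12==12 emit → i++,j++
[i=4,j=7] 14>13 → j++
[i=4,j=8] 14<20 → i++
[i=5,j=8] 15<20 → i++
[i=6,j=8] 19<20 → i++
[i=7,j=8] 20==20 emit → i++,j++
[i=8,j=9] 23<25 → i++
[i=9,j=9] 28>25 → j++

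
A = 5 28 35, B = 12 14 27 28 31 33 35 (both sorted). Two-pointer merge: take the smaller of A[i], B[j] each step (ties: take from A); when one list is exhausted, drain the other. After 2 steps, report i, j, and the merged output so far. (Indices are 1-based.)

i=2, j=2, merged so far=[5, 12]

[i=1,j=1] A[i]=5<=B[j]=12 take 5 → i++
[i=2,j=1] A[i]=28>B[j]=12 take 12 → j++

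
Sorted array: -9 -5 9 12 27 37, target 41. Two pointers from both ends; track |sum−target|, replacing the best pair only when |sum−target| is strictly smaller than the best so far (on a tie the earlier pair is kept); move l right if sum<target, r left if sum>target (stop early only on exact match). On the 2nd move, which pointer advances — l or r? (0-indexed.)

[0,5] -9+37=28 d=13 * → l++
[1,5] -5+37=32 d=9 * → l++

l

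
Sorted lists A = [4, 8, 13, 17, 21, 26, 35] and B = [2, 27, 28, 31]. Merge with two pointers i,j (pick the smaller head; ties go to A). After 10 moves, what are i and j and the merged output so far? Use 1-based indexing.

i=7, j=5, merged so far=[2, 4, 8, 13, 17, 21, 26, 27, 28, 31]

[i=1,j=1] A[i]=4>B[j]=2 take 2 → j++
[i=1,j=2] A[i]=4<=B[j]=27 take 4 → i++
[i=2,j=2] A[i]=8<=B[j]=27 take 8 → i++
[i=3,j=2] A[i]=13<=B[j]=27 take 13 → i++
[i=4,j=2] A[i]=17<=B[j]=27 take 17 → i++
[i=5,j=2] A[i]=21<=B[j]=27 take 21 → i++
[i=6,j=2] A[i]=26<=B[j]=27 take 26 → i++
[i=7,j=2] A[i]=35>B[j]=27 take 27 → j++
[i=7,j=3] A[i]=35>B[j]=28 take 28 → j++
[i=7,j=4] A[i]=35>B[j]=31 take 31 → j++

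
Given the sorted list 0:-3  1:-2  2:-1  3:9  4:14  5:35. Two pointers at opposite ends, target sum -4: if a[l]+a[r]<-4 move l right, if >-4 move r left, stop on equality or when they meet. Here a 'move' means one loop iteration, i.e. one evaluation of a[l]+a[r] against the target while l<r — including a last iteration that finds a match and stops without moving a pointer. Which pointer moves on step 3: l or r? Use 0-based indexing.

[0,5] -3+35=32 >-4 → r--
[0,4] -3+14=11 >-4 → r--
[0,3] -3+9=6 >-4 → r--

r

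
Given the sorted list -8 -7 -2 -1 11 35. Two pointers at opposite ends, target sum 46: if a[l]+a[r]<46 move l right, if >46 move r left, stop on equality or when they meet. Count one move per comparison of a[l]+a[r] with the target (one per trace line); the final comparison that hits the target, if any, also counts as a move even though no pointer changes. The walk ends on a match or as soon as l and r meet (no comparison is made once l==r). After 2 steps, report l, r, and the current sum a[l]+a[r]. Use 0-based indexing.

[0,5] -8+35=27 <46 → l++
[1,5] -7+35=28 <46 → l++

l=2, r=5, sum=33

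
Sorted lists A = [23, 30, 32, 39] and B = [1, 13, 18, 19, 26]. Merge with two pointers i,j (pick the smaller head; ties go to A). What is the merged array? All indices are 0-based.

[i=0,j=0] A[i]=23>B[j]=1 take 1 → j++
[i=0,j=1] A[i]=23>B[j]=13 take 13 → j++
[i=0,j=2] A[i]=23>B[j]=18 take 18 → j++
[i=0,j=3] A[i]=23>B[j]=19 take 19 → j++
[i=0,j=4] A[i]=23<=B[j]=26 take 23 → i++
[i=1,j=4] A[i]=30>B[j]=26 take 26 → j++
[i=1,j=5] B done, take A[i]=30 → i++
[i=2,j=5] B done, take A[i]=32 → i++
[i=3,j=5] B done, take A[i]=39 → i++

[1, 13, 18, 19, 23, 26, 30, 32, 39]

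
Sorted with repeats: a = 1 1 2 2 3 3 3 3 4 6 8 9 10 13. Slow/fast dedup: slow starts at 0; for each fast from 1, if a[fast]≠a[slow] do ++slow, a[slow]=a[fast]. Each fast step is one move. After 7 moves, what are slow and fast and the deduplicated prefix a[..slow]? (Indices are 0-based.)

(s=0,f=1) a[fast]=1=a[slow] dup → fast++
(s=0,f=2) a[fast]=2≠a[slow]=1 write a[1]=2 → slow++,fast++
(s=1,f=3) a[fast]=2=a[slow] dup → fast++
(s=1,f=4) a[fast]=3≠a[slow]=2 write a[2]=3 → slow++,fast++
(s=2,f=5) a[fast]=3=a[slow] dup → fast++
(s=2,f=6) a[fast]=3=a[slow] dup → fast++
(s=2,f=7) a[fast]=3=a[slow] dup → fast++

slow=2, fast=8, prefix=[1, 2, 3]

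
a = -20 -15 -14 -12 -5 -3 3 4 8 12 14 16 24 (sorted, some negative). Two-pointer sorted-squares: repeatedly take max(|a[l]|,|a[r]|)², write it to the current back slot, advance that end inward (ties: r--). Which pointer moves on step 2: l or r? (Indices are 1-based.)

[1,13] |-20|<=|24| out[13]=576 → r--
[1,12] |-20|>|16| out[12]=400 → l++

l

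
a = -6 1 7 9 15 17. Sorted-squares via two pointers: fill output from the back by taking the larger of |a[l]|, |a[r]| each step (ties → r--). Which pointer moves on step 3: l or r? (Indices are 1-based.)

r

[1,6] |-6|<=|17| out[6]=289 → r--
[1,5] |-6|<=|15| out[5]=225 → r--
[1,4] |-6|<=|9| out[4]=81 → r--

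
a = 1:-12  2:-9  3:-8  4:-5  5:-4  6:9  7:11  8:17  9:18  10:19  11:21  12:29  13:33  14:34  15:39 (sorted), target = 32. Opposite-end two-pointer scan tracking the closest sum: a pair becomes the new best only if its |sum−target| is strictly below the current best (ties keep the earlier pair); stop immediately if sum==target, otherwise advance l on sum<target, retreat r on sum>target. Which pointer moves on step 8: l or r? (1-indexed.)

r

l=1 r=15: -12+39=27 d=5 *, l++
l=2 r=15: -9+39=30 d=2 *, l++
l=3 r=15: -8+39=31 d=1 *, l++
l=4 r=15: -5+39=34 d=2, r--
l=4 r=14: -5+34=29 d=3, l++
l=5 r=14: -4+34=30 d=2, l++
l=6 r=14: 9+34=43 d=11, r--
l=6 r=13: 9+33=42 d=10, r--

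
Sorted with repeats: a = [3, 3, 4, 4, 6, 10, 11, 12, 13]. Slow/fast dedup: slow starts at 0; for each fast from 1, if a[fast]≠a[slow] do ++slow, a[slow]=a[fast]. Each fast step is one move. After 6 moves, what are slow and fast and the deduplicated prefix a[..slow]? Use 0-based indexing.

slow=0 fast=1: a[fast]=3=a[slow] dup, fast++
slow=0 fast=2: a[fast]=4≠a[slow]=3 write a[1]=4, slow++,fast++
slow=1 fast=3: a[fast]=4=a[slow] dup, fast++
slow=1 fast=4: a[fast]=6≠a[slow]=4 write a[2]=6, slow++,fast++
slow=2 fast=5: a[fast]=10≠a[slow]=6 write a[3]=10, slow++,fast++
slow=3 fast=6: a[fast]=11≠a[slow]=10 write a[4]=11, slow++,fast++

slow=4, fast=7, prefix=[3, 4, 6, 10, 11]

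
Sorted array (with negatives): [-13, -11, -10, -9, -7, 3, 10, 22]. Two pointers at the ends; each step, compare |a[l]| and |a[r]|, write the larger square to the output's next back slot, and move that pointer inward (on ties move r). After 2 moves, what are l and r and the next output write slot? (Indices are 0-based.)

l=0 r=7: |-13|<=|22| out[7]=484, r--
l=0 r=6: |-13|>|10| out[6]=169, l++

l=1, r=6, next write slot=5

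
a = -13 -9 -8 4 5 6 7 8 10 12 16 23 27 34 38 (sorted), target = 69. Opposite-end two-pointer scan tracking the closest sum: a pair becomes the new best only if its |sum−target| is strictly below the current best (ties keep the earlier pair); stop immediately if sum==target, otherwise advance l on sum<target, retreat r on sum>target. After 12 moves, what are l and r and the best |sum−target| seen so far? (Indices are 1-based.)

[1,15] -13+38=25 d=44 * → l++
[2,15] -9+38=29 d=40 * → l++
[3,15] -8+38=30 d=39 * → l++
[4,15] 4+38=42 d=27 * → l++
[5,15] 5+38=43 d=26 * → l++
[6,15] 6+38=44 d=25 * → l++
[7,15] 7+38=45 d=24 * → l++
[8,15] 8+38=46 d=23 * → l++
[9,15] 10+38=48 d=21 * → l++
[10,15] 12+38=50 d=19 * → l++
[11,15] 16+38=54 d=15 * → l++
[12,15] 23+38=61 d=8 * → l++

l=13, r=15, best |Δ|=8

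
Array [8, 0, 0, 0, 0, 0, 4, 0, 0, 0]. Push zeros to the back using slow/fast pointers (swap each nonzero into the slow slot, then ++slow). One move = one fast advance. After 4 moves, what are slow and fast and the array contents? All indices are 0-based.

(s=0,f=0) a[fast]=8≠0 swap→a[0]=8 → slow++,fast++
(s=1,f=1) a[fast]=0 → fast++
(s=1,f=2) a[fast]=0 → fast++
(s=1,f=3) a[fast]=0 → fast++

slow=1, fast=4, a=[8, 0, 0, 0, 0, 0, 4, 0, 0, 0]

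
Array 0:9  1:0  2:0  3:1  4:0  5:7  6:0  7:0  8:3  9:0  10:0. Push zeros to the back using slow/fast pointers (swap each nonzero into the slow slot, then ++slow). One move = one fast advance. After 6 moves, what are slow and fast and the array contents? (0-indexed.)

slow=0 fast=0: a[fast]=9≠0 swap→a[0]=9, slow++,fast++
slow=1 fast=1: a[fast]=0, fast++
slow=1 fast=2: a[fast]=0, fast++
slow=1 fast=3: a[fast]=1≠0 swap→a[1]=1, slow++,fast++
slow=2 fast=4: a[fast]=0, fast++
slow=2 fast=5: a[fast]=7≠0 swap→a[2]=7, slow++,fast++

slow=3, fast=6, a=[9, 1, 7, 0, 0, 0, 0, 0, 3, 0, 0]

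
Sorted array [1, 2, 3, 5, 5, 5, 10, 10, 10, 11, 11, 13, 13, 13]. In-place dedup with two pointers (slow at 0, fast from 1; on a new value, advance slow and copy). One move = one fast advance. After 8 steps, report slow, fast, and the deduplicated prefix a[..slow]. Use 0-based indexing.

(s=0,f=1) a[fast]=2≠a[slow]=1 write a[1]=2 → slow++,fast++
(s=1,f=2) a[fast]=3≠a[slow]=2 write a[2]=3 → slow++,fast++
(s=2,f=3) a[fast]=5≠a[slow]=3 write a[3]=5 → slow++,fast++
(s=3,f=4) a[fast]=5=a[slow] dup → fast++
(s=3,f=5) a[fast]=5=a[slow] dup → fast++
(s=3,f=6) a[fast]=10≠a[slow]=5 write a[4]=10 → slow++,fast++
(s=4,f=7) a[fast]=10=a[slow] dup → fast++
(s=4,f=8) a[fast]=10=a[slow] dup → fast++

slow=4, fast=9, prefix=[1, 2, 3, 5, 10]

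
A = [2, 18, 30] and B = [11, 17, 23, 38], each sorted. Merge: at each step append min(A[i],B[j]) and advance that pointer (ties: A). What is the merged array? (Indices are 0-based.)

[2, 11, 17, 18, 23, 30, 38]

[i=0,j=0] A[i]=2<=B[j]=11 take 2 → i++
[i=1,j=0] A[i]=18>B[j]=11 take 11 → j++
[i=1,j=1] A[i]=18>B[j]=17 take 17 → j++
[i=1,j=2] A[i]=18<=B[j]=23 take 18 → i++
[i=2,j=2] A[i]=30>B[j]=23 take 23 → j++
[i=2,j=3] A[i]=30<=B[j]=38 take 30 → i++
[i=3,j=3] A done, take B[j]=38 → j++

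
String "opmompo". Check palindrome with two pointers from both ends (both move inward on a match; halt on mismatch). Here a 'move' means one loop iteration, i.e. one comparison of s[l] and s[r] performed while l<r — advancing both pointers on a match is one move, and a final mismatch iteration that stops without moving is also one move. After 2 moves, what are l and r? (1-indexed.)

l=3, r=5

l=1 r=7: 'o'=='o', l++,r--
l=2 r=6: 'p'=='p', l++,r--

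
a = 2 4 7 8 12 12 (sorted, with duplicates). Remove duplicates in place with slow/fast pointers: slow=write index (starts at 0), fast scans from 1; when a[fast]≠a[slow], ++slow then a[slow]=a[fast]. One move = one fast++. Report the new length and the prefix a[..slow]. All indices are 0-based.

length 5; prefix = [2, 4, 7, 8, 12]

slow=0 fast=1: a[fast]=4≠a[slow]=2 write a[1]=4, slow++,fast++
slow=1 fast=2: a[fast]=7≠a[slow]=4 write a[2]=7, slow++,fast++
slow=2 fast=3: a[fast]=8≠a[slow]=7 write a[3]=8, slow++,fast++
slow=3 fast=4: a[fast]=12≠a[slow]=8 write a[4]=12, slow++,fast++
slow=4 fast=5: a[fast]=12=a[slow] dup, fast++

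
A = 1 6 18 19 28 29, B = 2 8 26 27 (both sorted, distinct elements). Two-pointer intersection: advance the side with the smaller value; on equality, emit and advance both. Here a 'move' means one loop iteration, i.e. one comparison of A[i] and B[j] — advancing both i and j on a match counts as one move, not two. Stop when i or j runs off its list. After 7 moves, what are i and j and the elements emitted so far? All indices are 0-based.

i=4, j=3, emitted=[]

i=0 j=0: 1<2, i++
i=1 j=0: 6>2, j++
i=1 j=1: 6<8, i++
i=2 j=1: 18>8, j++
i=2 j=2: 18<26, i++
i=3 j=2: 19<26, i++
i=4 j=2: 28>26, j++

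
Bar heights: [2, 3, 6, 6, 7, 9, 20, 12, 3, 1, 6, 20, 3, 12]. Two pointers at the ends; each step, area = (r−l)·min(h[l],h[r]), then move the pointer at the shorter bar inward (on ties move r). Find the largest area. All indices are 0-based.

max area = 100

l=0 r=13: min(2,12)*13=26 best=26 *, l++
l=1 r=13: min(3,12)*12=36 best=36 *, l++
l=2 r=13: min(6,12)*11=66 best=66 *, l++
l=3 r=13: min(6,12)*10=60 best=66, l++
l=4 r=13: min(7,12)*9=63 best=66, l++
l=5 r=13: min(9,12)*8=72 best=72 *, l++
l=6 r=13: min(20,12)*7=84 best=84 *, r--
l=6 r=12: min(20,3)*6=18 best=84, r--
l=6 r=11: min(20,20)*5=100 best=100 *, r--
l=6 r=10: min(20,6)*4=24 best=100, r--
l=6 r=9: min(20,1)*3=3 best=100, r--
l=6 r=8: min(20,3)*2=6 best=100, r--
l=6 r=7: min(20,12)*1=12 best=100, r--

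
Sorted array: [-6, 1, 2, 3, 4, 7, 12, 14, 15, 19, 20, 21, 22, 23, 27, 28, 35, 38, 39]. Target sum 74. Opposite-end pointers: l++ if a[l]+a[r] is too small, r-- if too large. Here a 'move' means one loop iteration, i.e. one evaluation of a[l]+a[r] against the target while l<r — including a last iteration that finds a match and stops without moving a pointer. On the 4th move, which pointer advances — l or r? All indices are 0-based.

l=0 r=18: -6+39=33 <74, l++
l=1 r=18: 1+39=40 <74, l++
l=2 r=18: 2+39=41 <74, l++
l=3 r=18: 3+39=42 <74, l++

l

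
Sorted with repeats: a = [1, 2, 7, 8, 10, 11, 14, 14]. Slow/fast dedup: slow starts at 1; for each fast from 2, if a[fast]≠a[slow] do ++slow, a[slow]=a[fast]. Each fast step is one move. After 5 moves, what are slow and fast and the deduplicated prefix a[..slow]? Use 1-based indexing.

slow=1 fast=2: a[fast]=2≠a[slow]=1 write a[2]=2, slow++,fast++
slow=2 fast=3: a[fast]=7≠a[slow]=2 write a[3]=7, slow++,fast++
slow=3 fast=4: a[fast]=8≠a[slow]=7 write a[4]=8, slow++,fast++
slow=4 fast=5: a[fast]=10≠a[slow]=8 write a[5]=10, slow++,fast++
slow=5 fast=6: a[fast]=11≠a[slow]=10 write a[6]=11, slow++,fast++

slow=6, fast=7, prefix=[1, 2, 7, 8, 10, 11]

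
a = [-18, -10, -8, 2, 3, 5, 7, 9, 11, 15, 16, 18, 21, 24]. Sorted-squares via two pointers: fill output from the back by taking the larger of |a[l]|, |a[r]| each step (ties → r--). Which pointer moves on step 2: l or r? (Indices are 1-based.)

r

[1,14] |-18|<=|24| out[14]=576 → r--
[1,13] |-18|<=|21| out[13]=441 → r--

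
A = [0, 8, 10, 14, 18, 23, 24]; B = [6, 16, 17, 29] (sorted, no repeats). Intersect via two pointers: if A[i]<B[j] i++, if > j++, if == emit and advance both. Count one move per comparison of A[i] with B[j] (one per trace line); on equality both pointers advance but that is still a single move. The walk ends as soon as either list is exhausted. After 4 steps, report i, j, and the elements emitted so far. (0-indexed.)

[i=0,j=0] 0<6 → i++
[i=1,j=0] 8>6 → j++
[i=1,j=1] 8<16 → i++
[i=2,j=1] 10<16 → i++

i=3, j=1, emitted=[]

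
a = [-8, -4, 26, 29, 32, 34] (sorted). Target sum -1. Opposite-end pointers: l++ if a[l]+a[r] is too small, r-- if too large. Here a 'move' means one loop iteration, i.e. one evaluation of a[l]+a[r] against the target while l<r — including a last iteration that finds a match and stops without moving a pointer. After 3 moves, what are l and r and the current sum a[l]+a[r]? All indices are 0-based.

l=0 r=5: -8+34=26 >-1, r--
l=0 r=4: -8+32=24 >-1, r--
l=0 r=3: -8+29=21 >-1, r--

l=0, r=2, sum=18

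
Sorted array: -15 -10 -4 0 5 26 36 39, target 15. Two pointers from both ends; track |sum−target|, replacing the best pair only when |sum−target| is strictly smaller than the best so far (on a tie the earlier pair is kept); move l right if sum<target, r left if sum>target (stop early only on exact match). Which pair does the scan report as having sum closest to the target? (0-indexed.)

pair (-10, 26) with sum 16 (|Δ|=1)

[0,7] -15+39=24 d=9 * → r--
[0,6] -15+36=21 d=6 * → r--
[0,5] -15+26=11 d=4 * → l++
[1,5] -10+26=16 d=1 * → r--
[1,4] -10+5=-5 d=20 → l++
[2,4] -4+5=1 d=14 → l++
[3,4] 0+5=5 d=10 → l++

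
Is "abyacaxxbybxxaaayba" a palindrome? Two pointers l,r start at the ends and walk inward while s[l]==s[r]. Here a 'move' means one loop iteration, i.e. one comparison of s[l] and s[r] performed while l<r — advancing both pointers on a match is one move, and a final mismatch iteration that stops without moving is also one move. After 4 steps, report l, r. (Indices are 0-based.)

l=4, r=14

l=0 r=18: 'a'=='a', l++,r--
l=1 r=17: 'b'=='b', l++,r--
l=2 r=16: 'y'=='y', l++,r--
l=3 r=15: 'a'=='a', l++,r--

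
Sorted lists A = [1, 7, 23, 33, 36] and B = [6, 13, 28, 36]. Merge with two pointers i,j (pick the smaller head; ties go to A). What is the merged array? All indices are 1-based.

[1, 6, 7, 13, 23, 28, 33, 36, 36]

i=1 j=1: A[i]=1<=B[j]=6 take 1, i++
i=2 j=1: A[i]=7>B[j]=6 take 6, j++
i=2 j=2: A[i]=7<=B[j]=13 take 7, i++
i=3 j=2: A[i]=23>B[j]=13 take 13, j++
i=3 j=3: A[i]=23<=B[j]=28 take 23, i++
i=4 j=3: A[i]=33>B[j]=28 take 28, j++
i=4 j=4: A[i]=33<=B[j]=36 take 33, i++
i=5 j=4: A[i]=36<=B[j]=36 take 36, i++
i=6 j=4: A done, take B[j]=36, j++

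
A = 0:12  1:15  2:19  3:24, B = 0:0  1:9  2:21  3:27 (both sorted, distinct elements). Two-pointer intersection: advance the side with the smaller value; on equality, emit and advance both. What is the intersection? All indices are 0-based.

[i=0,j=0] 12>0 → j++
[i=0,j=1] 12>9 → j++
[i=0,j=2] 12<21 → i++
[i=1,j=2] 15<21 → i++
[i=2,j=2] 19<21 → i++
[i=3,j=2] 24>21 → j++
[i=3,j=3] 24<27 → i++

intersection = []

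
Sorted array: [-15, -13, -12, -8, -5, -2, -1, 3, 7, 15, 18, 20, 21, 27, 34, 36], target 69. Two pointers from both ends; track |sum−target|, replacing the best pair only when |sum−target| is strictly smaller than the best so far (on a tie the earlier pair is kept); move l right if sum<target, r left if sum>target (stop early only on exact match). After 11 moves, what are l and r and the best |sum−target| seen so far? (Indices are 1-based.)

l=12, r=16, best |Δ|=15

l=1 r=16: -15+36=21 d=48 *, l++
l=2 r=16: -13+36=23 d=46 *, l++
l=3 r=16: -12+36=24 d=45 *, l++
l=4 r=16: -8+36=28 d=41 *, l++
l=5 r=16: -5+36=31 d=38 *, l++
l=6 r=16: -2+36=34 d=35 *, l++
l=7 r=16: -1+36=35 d=34 *, l++
l=8 r=16: 3+36=39 d=30 *, l++
l=9 r=16: 7+36=43 d=26 *, l++
l=10 r=16: 15+36=51 d=18 *, l++
l=11 r=16: 18+36=54 d=15 *, l++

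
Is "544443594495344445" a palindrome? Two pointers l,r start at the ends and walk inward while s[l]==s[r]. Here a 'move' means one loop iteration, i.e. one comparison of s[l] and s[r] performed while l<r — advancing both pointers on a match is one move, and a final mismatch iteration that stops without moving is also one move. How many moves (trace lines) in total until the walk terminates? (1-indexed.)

l=1 r=18: '5'=='5', l++,r--
l=2 r=17: '4'=='4', l++,r--
l=3 r=16: '4'=='4', l++,r--
l=4 r=15: '4'=='4', l++,r--
l=5 r=14: '4'=='4', l++,r--
l=6 r=13: '3'=='3', l++,r--
l=7 r=12: '5'=='5', l++,r--
l=8 r=11: '9'=='9', l++,r--
l=9 r=10: '4'=='4', l++,r--

9 moves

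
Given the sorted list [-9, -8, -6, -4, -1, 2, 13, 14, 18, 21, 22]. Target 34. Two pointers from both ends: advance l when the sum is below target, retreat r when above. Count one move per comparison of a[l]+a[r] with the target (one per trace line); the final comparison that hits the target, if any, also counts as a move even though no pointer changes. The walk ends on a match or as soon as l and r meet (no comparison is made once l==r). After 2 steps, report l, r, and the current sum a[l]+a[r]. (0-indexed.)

l=0 r=10: -9+22=13 <34, l++
l=1 r=10: -8+22=14 <34, l++

l=2, r=10, sum=16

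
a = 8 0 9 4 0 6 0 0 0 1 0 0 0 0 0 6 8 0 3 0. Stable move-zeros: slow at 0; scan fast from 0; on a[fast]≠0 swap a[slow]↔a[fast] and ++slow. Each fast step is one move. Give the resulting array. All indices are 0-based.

[8, 9, 4, 6, 1, 6, 8, 3, 0, 0, 0, 0, 0, 0, 0, 0, 0, 0, 0, 0]

slow=0 fast=0: a[fast]=8≠0 swap→a[0]=8, slow++,fast++
slow=1 fast=1: a[fast]=0, fast++
slow=1 fast=2: a[fast]=9≠0 swap→a[1]=9, slow++,fast++
slow=2 fast=3: a[fast]=4≠0 swap→a[2]=4, slow++,fast++
slow=3 fast=4: a[fast]=0, fast++
slow=3 fast=5: a[fast]=6≠0 swap→a[3]=6, slow++,fast++
slow=4 fast=6: a[fast]=0, fast++
slow=4 fast=7: a[fast]=0, fast++
slow=4 fast=8: a[fast]=0, fast++
slow=4 fast=9: a[fast]=1≠0 swap→a[4]=1, slow++,fast++
slow=5 fast=10: a[fast]=0, fast++
slow=5 fast=11: a[fast]=0, fast++
slow=5 fast=12: a[fast]=0, fast++
slow=5 fast=13: a[fast]=0, fast++
slow=5 fast=14: a[fast]=0, fast++
slow=5 fast=15: a[fast]=6≠0 swap→a[5]=6, slow++,fast++
slow=6 fast=16: a[fast]=8≠0 swap→a[6]=8, slow++,fast++
slow=7 fast=17: a[fast]=0, fast++
slow=7 fast=18: a[fast]=3≠0 swap→a[7]=3, slow++,fast++
slow=8 fast=19: a[fast]=0, fast++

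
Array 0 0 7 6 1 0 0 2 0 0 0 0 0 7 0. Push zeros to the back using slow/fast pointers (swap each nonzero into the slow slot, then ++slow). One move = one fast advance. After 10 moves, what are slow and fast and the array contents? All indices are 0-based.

slow=4, fast=10, a=[7, 6, 1, 2, 0, 0, 0, 0, 0, 0, 0, 0, 0, 7, 0]

slow=0 fast=0: a[fast]=0, fast++
slow=0 fast=1: a[fast]=0, fast++
slow=0 fast=2: a[fast]=7≠0 swap→a[0]=7, slow++,fast++
slow=1 fast=3: a[fast]=6≠0 swap→a[1]=6, slow++,fast++
slow=2 fast=4: a[fast]=1≠0 swap→a[2]=1, slow++,fast++
slow=3 fast=5: a[fast]=0, fast++
slow=3 fast=6: a[fast]=0, fast++
slow=3 fast=7: a[fast]=2≠0 swap→a[3]=2, slow++,fast++
slow=4 fast=8: a[fast]=0, fast++
slow=4 fast=9: a[fast]=0, fast++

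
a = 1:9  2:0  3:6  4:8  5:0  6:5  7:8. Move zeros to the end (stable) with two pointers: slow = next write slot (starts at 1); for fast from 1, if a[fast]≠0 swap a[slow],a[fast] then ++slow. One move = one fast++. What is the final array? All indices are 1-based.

[9, 6, 8, 5, 8, 0, 0]

(s=1,f=1) a[fast]=9≠0 swap→a[1]=9 → slow++,fast++
(s=2,f=2) a[fast]=0 → fast++
(s=2,f=3) a[fast]=6≠0 swap→a[2]=6 → slow++,fast++
(s=3,f=4) a[fast]=8≠0 swap→a[3]=8 → slow++,fast++
(s=4,f=5) a[fast]=0 → fast++
(s=4,f=6) a[fast]=5≠0 swap→a[4]=5 → slow++,fast++
(s=5,f=7) a[fast]=8≠0 swap→a[5]=8 → slow++,fast++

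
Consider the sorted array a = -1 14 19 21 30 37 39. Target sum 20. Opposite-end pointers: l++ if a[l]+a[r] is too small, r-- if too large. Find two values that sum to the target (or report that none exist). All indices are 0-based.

(-1, 21)

l=0 r=6: -1+39=38 >20, r--
l=0 r=5: -1+37=36 >20, r--
l=0 r=4: -1+30=29 >20, r--
l=0 r=3: -1+21=20, found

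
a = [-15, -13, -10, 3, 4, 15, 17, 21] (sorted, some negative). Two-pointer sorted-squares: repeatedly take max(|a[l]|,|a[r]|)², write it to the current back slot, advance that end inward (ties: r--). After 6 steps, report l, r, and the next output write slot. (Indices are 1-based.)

l=4, r=5, next write slot=2

[1,8] |-15|<=|21| out[8]=441 → r--
[1,7] |-15|<=|17| out[7]=289 → r--
[1,6] |-15|<=|15| out[6]=225 → r--
[1,5] |-15|>|4| out[5]=225 → l++
[2,5] |-13|>|4| out[4]=169 → l++
[3,5] |-10|>|4| out[3]=100 → l++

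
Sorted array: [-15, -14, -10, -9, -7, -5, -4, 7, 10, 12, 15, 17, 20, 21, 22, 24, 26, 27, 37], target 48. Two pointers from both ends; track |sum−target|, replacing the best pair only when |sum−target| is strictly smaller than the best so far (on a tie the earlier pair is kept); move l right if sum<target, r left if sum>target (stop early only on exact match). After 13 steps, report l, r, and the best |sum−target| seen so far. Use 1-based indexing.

l=13, r=18, best |Δ|=1

[1,19] -15+37=22 d=26 * → l++
[2,19] -14+37=23 d=25 * → l++
[3,19] -10+37=27 d=21 * → l++
[4,19] -9+37=28 d=20 * → l++
[5,19] -7+37=30 d=18 * → l++
[6,19] -5+37=32 d=16 * → l++
[7,19] -4+37=33 d=15 * → l++
[8,19] 7+37=44 d=4 * → l++
[9,19] 10+37=47 d=1 * → l++
[10,19] 12+37=49 d=1 → r--
[10,18] 12+27=39 d=9 → l++
[11,18] 15+27=42 d=6 → l++
[12,18] 17+27=44 d=4 → l++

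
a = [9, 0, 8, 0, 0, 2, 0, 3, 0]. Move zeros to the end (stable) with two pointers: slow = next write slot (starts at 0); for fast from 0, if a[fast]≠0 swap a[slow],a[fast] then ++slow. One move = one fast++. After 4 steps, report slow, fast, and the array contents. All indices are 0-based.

(s=0,f=0) a[fast]=9≠0 swap→a[0]=9 → slow++,fast++
(s=1,f=1) a[fast]=0 → fast++
(s=1,f=2) a[fast]=8≠0 swap→a[1]=8 → slow++,fast++
(s=2,f=3) a[fast]=0 → fast++

slow=2, fast=4, a=[9, 8, 0, 0, 0, 2, 0, 3, 0]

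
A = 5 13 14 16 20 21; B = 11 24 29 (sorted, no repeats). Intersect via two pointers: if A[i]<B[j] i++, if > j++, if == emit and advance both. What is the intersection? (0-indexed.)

intersection = []

i=0 j=0: 5<11, i++
i=1 j=0: 13>11, j++
i=1 j=1: 13<24, i++
i=2 j=1: 14<24, i++
i=3 j=1: 16<24, i++
i=4 j=1: 20<24, i++
i=5 j=1: 21<24, i++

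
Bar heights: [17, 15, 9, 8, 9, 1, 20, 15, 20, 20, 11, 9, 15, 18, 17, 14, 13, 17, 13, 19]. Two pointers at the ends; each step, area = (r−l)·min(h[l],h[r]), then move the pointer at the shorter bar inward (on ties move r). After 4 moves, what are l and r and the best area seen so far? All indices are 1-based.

l=5, r=20, best area=323

l=1 r=20: min(17,19)*19=323 best=323 *, l++
l=2 r=20: min(15,19)*18=270 best=323, l++
l=3 r=20: min(9,19)*17=153 best=323, l++
l=4 r=20: min(8,19)*16=128 best=323, l++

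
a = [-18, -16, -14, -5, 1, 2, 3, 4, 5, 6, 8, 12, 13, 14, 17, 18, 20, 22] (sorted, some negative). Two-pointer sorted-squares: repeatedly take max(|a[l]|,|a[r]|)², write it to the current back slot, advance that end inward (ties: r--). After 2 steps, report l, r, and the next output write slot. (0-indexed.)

l=0, r=15, next write slot=15

[0,17] |-18|<=|22| out[17]=484 → r--
[0,16] |-18|<=|20| out[16]=400 → r--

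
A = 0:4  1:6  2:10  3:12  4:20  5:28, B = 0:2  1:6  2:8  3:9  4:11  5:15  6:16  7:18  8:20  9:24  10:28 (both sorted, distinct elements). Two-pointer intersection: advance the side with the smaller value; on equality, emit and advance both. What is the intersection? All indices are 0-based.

i=0 j=0: 4>2, j++
i=0 j=1: 4<6, i++
i=1 j=1: 6==6 emit, i++,j++
i=2 j=2: 10>8, j++
i=2 j=3: 10>9, j++
i=2 j=4: 10<11, i++
i=3 j=4: 12>11, j++
i=3 j=5: 12<15, i++
i=4 j=5: 20>15, j++
i=4 j=6: 20>16, j++
i=4 j=7: 20>18, j++
i=4 j=8: 20==20 emit, i++,j++
i=5 j=9: 28>24, j++
i=5 j=10: 28==28 emit, i++,j++

intersection = [6, 20, 28]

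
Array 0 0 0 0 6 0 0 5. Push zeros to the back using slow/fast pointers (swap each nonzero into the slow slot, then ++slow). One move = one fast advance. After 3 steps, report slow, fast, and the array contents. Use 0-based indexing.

slow=0, fast=3, a=[0, 0, 0, 0, 6, 0, 0, 5]

(s=0,f=0) a[fast]=0 → fast++
(s=0,f=1) a[fast]=0 → fast++
(s=0,f=2) a[fast]=0 → fast++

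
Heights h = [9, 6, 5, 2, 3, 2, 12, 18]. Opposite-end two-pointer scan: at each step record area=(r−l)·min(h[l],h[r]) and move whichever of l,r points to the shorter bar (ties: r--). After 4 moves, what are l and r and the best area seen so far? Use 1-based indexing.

[1,8] min(9,18)*7=63 best=63 * → l++
[2,8] min(6,18)*6=36 best=63 → l++
[3,8] min(5,18)*5=25 best=63 → l++
[4,8] min(2,18)*4=8 best=63 → l++

l=5, r=8, best area=63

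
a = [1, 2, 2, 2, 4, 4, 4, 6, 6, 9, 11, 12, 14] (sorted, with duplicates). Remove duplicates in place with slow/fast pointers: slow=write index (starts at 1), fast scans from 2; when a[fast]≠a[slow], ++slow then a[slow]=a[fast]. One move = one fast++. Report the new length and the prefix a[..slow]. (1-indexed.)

length 8; prefix = [1, 2, 4, 6, 9, 11, 12, 14]

(s=1,f=2) a[fast]=2≠a[slow]=1 write a[2]=2 → slow++,fast++
(s=2,f=3) a[fast]=2=a[slow] dup → fast++
(s=2,f=4) a[fast]=2=a[slow] dup → fast++
(s=2,f=5) a[fast]=4≠a[slow]=2 write a[3]=4 → slow++,fast++
(s=3,f=6) a[fast]=4=a[slow] dup → fast++
(s=3,f=7) a[fast]=4=a[slow] dup → fast++
(s=3,f=8) a[fast]=6≠a[slow]=4 write a[4]=6 → slow++,fast++
(s=4,f=9) a[fast]=6=a[slow] dup → fast++
(s=4,f=10) a[fast]=9≠a[slow]=6 write a[5]=9 → slow++,fast++
(s=5,f=11) a[fast]=11≠a[slow]=9 write a[6]=11 → slow++,fast++
(s=6,f=12) a[fast]=12≠a[slow]=11 write a[7]=12 → slow++,fast++
(s=7,f=13) a[fast]=14≠a[slow]=12 write a[8]=14 → slow++,fast++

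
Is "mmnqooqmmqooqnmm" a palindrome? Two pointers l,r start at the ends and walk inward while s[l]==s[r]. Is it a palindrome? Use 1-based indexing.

palindrome

[1,16] 'm'=='m' → l++,r--
[2,15] 'm'=='m' → l++,r--
[3,14] 'n'=='n' → l++,r--
[4,13] 'q'=='q' → l++,r--
[5,12] 'o'=='o' → l++,r--
[6,11] 'o'=='o' → l++,r--
[7,10] 'q'=='q' → l++,r--
[8,9] 'm'=='m' → l++,r--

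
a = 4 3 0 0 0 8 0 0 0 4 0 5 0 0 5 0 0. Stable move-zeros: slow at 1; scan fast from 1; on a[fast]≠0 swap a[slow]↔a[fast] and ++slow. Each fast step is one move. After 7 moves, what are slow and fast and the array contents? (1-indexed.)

slow=4, fast=8, a=[4, 3, 8, 0, 0, 0, 0, 0, 0, 4, 0, 5, 0, 0, 5, 0, 0]

slow=1 fast=1: a[fast]=4≠0 swap→a[1]=4, slow++,fast++
slow=2 fast=2: a[fast]=3≠0 swap→a[2]=3, slow++,fast++
slow=3 fast=3: a[fast]=0, fast++
slow=3 fast=4: a[fast]=0, fast++
slow=3 fast=5: a[fast]=0, fast++
slow=3 fast=6: a[fast]=8≠0 swap→a[3]=8, slow++,fast++
slow=4 fast=7: a[fast]=0, fast++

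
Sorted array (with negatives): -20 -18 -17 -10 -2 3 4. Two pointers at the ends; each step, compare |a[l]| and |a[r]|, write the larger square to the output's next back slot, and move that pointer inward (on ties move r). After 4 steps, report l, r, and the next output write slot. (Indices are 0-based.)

[0,6] |-20|>|4| out[6]=400 → l++
[1,6] |-18|>|4| out[5]=324 → l++
[2,6] |-17|>|4| out[4]=289 → l++
[3,6] |-10|>|4| out[3]=100 → l++

l=4, r=6, next write slot=2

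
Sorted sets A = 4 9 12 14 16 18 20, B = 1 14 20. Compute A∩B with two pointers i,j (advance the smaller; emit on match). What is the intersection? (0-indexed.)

intersection = [14, 20]

[i=0,j=0] 4>1 → j++
[i=0,j=1] 4<14 → i++
[i=1,j=1] 9<14 → i++
[i=2,j=1] 12<14 → i++
[i=3,j=1] 14==14 emit → i++,j++
[i=4,j=2] 16<20 → i++
[i=5,j=2] 18<20 → i++
[i=6,j=2] 20==20 emit → i++,j++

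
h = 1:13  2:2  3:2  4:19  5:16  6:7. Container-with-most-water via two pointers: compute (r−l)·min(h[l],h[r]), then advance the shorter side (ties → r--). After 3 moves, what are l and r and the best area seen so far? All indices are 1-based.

l=1 r=6: min(13,7)*5=35 best=35 *, r--
l=1 r=5: min(13,16)*4=52 best=52 *, l++
l=2 r=5: min(2,16)*3=6 best=52, l++

l=3, r=5, best area=52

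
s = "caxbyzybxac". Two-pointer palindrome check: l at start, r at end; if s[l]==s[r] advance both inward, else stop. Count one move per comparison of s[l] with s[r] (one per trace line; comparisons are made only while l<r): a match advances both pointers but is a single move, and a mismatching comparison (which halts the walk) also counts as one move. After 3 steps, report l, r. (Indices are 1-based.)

[1,11] 'c'=='c' → l++,r--
[2,10] 'a'=='a' → l++,r--
[3,9] 'x'=='x' → l++,r--

l=4, r=8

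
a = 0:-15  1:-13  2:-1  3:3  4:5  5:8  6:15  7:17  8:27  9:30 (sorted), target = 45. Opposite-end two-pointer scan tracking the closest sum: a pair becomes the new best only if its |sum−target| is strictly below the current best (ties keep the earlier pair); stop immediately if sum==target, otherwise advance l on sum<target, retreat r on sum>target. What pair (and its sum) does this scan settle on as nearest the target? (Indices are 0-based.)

l=0 r=9: -15+30=15 d=30 *, l++
l=1 r=9: -13+30=17 d=28 *, l++
l=2 r=9: -1+30=29 d=16 *, l++
l=3 r=9: 3+30=33 d=12 *, l++
l=4 r=9: 5+30=35 d=10 *, l++
l=5 r=9: 8+30=38 d=7 *, l++
l=6 r=9: 15+30=45 d=0 *, stop

pair (15, 30) with sum 45 (|Δ|=0)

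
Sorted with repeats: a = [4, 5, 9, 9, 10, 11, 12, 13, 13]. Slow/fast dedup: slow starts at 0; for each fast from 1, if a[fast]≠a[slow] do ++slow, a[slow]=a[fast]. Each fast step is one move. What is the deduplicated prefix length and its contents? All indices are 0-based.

length 7; prefix = [4, 5, 9, 10, 11, 12, 13]

(s=0,f=1) a[fast]=5≠a[slow]=4 write a[1]=5 → slow++,fast++
(s=1,f=2) a[fast]=9≠a[slow]=5 write a[2]=9 → slow++,fast++
(s=2,f=3) a[fast]=9=a[slow] dup → fast++
(s=2,f=4) a[fast]=10≠a[slow]=9 write a[3]=10 → slow++,fast++
(s=3,f=5) a[fast]=11≠a[slow]=10 write a[4]=11 → slow++,fast++
(s=4,f=6) a[fast]=12≠a[slow]=11 write a[5]=12 → slow++,fast++
(s=5,f=7) a[fast]=13≠a[slow]=12 write a[6]=13 → slow++,fast++
(s=6,f=8) a[fast]=13=a[slow] dup → fast++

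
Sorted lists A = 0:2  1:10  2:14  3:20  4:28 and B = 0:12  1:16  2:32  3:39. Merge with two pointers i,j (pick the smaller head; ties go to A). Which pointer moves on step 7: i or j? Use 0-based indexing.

i=0 j=0: A[i]=2<=B[j]=12 take 2, i++
i=1 j=0: A[i]=10<=B[j]=12 take 10, i++
i=2 j=0: A[i]=14>B[j]=12 take 12, j++
i=2 j=1: A[i]=14<=B[j]=16 take 14, i++
i=3 j=1: A[i]=20>B[j]=16 take 16, j++
i=3 j=2: A[i]=20<=B[j]=32 take 20, i++
i=4 j=2: A[i]=28<=B[j]=32 take 28, i++

i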